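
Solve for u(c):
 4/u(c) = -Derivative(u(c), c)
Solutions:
 u(c) = -sqrt(C1 - 8*c)
 u(c) = sqrt(C1 - 8*c)


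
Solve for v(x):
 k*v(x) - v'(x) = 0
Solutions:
 v(x) = C1*exp(k*x)


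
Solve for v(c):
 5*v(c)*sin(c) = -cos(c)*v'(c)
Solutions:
 v(c) = C1*cos(c)^5


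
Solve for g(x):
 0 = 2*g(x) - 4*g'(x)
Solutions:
 g(x) = C1*exp(x/2)


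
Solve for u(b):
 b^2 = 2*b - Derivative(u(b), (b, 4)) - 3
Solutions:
 u(b) = C1 + C2*b + C3*b^2 + C4*b^3 - b^6/360 + b^5/60 - b^4/8


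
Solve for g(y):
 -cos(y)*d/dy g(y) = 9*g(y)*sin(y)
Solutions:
 g(y) = C1*cos(y)^9


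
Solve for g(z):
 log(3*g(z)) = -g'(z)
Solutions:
 Integral(1/(log(_y) + log(3)), (_y, g(z))) = C1 - z


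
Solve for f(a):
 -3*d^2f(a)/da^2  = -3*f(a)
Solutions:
 f(a) = C1*exp(-a) + C2*exp(a)


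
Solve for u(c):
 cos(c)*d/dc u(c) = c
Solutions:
 u(c) = C1 + Integral(c/cos(c), c)


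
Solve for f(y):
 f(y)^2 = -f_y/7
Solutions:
 f(y) = 1/(C1 + 7*y)


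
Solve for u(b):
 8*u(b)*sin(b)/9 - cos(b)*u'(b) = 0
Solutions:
 u(b) = C1/cos(b)^(8/9)


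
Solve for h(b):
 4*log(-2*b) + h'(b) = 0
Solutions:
 h(b) = C1 - 4*b*log(-b) + 4*b*(1 - log(2))


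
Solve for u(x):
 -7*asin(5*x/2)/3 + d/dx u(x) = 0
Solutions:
 u(x) = C1 + 7*x*asin(5*x/2)/3 + 7*sqrt(4 - 25*x^2)/15


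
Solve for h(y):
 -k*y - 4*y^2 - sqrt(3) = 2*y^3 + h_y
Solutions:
 h(y) = C1 - k*y^2/2 - y^4/2 - 4*y^3/3 - sqrt(3)*y


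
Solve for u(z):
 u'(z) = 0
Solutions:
 u(z) = C1


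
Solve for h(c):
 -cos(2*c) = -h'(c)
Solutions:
 h(c) = C1 + sin(2*c)/2


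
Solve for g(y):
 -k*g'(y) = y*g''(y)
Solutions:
 g(y) = C1 + y^(1 - re(k))*(C2*sin(log(y)*Abs(im(k))) + C3*cos(log(y)*im(k)))


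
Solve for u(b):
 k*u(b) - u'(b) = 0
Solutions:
 u(b) = C1*exp(b*k)


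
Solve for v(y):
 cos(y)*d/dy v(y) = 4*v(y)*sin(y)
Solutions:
 v(y) = C1/cos(y)^4


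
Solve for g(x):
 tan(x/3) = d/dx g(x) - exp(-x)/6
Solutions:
 g(x) = C1 + 3*log(tan(x/3)^2 + 1)/2 - exp(-x)/6


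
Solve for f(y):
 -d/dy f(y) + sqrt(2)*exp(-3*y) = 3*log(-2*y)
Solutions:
 f(y) = C1 - 3*y*log(-y) + 3*y*(1 - log(2)) - sqrt(2)*exp(-3*y)/3


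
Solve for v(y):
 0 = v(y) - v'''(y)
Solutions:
 v(y) = C3*exp(y) + (C1*sin(sqrt(3)*y/2) + C2*cos(sqrt(3)*y/2))*exp(-y/2)


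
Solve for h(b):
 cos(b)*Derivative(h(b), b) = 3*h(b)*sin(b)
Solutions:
 h(b) = C1/cos(b)^3


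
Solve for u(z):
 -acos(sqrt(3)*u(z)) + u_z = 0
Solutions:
 Integral(1/acos(sqrt(3)*_y), (_y, u(z))) = C1 + z


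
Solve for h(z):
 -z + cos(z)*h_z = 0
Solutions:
 h(z) = C1 + Integral(z/cos(z), z)


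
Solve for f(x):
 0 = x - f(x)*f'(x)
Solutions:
 f(x) = -sqrt(C1 + x^2)
 f(x) = sqrt(C1 + x^2)


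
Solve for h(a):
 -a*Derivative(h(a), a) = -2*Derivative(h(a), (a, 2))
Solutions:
 h(a) = C1 + C2*erfi(a/2)


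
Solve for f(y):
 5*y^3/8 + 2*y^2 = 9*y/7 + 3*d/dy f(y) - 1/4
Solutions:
 f(y) = C1 + 5*y^4/96 + 2*y^3/9 - 3*y^2/14 + y/12


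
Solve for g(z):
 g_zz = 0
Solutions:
 g(z) = C1 + C2*z


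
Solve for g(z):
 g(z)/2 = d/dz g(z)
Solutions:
 g(z) = C1*exp(z/2)


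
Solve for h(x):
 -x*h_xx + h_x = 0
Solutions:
 h(x) = C1 + C2*x^2


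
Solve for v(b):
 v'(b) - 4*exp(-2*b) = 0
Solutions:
 v(b) = C1 - 2*exp(-2*b)


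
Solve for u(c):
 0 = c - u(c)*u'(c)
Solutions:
 u(c) = -sqrt(C1 + c^2)
 u(c) = sqrt(C1 + c^2)


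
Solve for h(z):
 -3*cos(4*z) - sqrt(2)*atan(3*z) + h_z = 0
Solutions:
 h(z) = C1 + sqrt(2)*(z*atan(3*z) - log(9*z^2 + 1)/6) + 3*sin(4*z)/4


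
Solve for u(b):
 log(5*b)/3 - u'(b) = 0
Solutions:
 u(b) = C1 + b*log(b)/3 - b/3 + b*log(5)/3


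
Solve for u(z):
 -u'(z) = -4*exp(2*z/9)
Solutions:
 u(z) = C1 + 18*exp(2*z/9)


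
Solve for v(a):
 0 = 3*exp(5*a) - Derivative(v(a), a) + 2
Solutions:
 v(a) = C1 + 2*a + 3*exp(5*a)/5


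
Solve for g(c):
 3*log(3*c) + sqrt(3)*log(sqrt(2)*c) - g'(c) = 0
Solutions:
 g(c) = C1 + sqrt(3)*c*log(c) + 3*c*log(c) - 3*c - sqrt(3)*c + c*log(27*2^(sqrt(3)/2))


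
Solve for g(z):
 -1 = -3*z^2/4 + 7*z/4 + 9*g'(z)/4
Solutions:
 g(z) = C1 + z^3/9 - 7*z^2/18 - 4*z/9


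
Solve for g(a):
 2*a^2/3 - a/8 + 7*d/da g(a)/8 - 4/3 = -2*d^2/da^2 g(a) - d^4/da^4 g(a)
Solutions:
 g(a) = C1 + C2*exp(6^(1/3)*a*(-16*3^(1/3)/(63 + sqrt(10113))^(1/3) + 2^(1/3)*(63 + sqrt(10113))^(1/3))/24)*sin(2^(1/3)*3^(1/6)*a*(2/(63 + sqrt(10113))^(1/3) + 2^(1/3)*3^(2/3)*(63 + sqrt(10113))^(1/3)/24)) + C3*exp(6^(1/3)*a*(-16*3^(1/3)/(63 + sqrt(10113))^(1/3) + 2^(1/3)*(63 + sqrt(10113))^(1/3))/24)*cos(2^(1/3)*3^(1/6)*a*(2/(63 + sqrt(10113))^(1/3) + 2^(1/3)*3^(2/3)*(63 + sqrt(10113))^(1/3)/24)) + C4*exp(-6^(1/3)*a*(-16*3^(1/3)/(63 + sqrt(10113))^(1/3) + 2^(1/3)*(63 + sqrt(10113))^(1/3))/12) - 16*a^3/63 + 533*a^2/294 - 2320*a/343


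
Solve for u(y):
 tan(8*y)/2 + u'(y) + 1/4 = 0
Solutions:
 u(y) = C1 - y/4 + log(cos(8*y))/16


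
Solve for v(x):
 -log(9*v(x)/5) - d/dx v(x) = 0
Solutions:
 Integral(1/(log(_y) - log(5) + 2*log(3)), (_y, v(x))) = C1 - x


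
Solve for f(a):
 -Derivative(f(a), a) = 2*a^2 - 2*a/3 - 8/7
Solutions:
 f(a) = C1 - 2*a^3/3 + a^2/3 + 8*a/7


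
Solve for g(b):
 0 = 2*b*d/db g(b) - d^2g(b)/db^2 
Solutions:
 g(b) = C1 + C2*erfi(b)


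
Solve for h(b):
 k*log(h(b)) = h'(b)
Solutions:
 li(h(b)) = C1 + b*k


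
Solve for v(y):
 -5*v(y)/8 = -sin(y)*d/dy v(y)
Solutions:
 v(y) = C1*(cos(y) - 1)^(5/16)/(cos(y) + 1)^(5/16)


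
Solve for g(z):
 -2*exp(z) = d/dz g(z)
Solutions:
 g(z) = C1 - 2*exp(z)


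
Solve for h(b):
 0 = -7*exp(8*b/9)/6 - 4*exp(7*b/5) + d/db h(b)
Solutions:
 h(b) = C1 + 21*exp(8*b/9)/16 + 20*exp(7*b/5)/7


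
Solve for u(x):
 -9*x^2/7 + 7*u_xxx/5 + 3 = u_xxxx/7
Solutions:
 u(x) = C1 + C2*x + C3*x^2 + C4*exp(49*x/5) + 3*x^5/196 + 75*x^4/9604 - 83285*x^3/235298


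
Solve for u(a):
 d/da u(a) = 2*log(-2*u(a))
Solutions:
 -Integral(1/(log(-_y) + log(2)), (_y, u(a)))/2 = C1 - a


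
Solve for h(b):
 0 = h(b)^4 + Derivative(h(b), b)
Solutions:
 h(b) = (-3^(2/3) - 3*3^(1/6)*I)*(1/(C1 + b))^(1/3)/6
 h(b) = (-3^(2/3) + 3*3^(1/6)*I)*(1/(C1 + b))^(1/3)/6
 h(b) = (1/(C1 + 3*b))^(1/3)


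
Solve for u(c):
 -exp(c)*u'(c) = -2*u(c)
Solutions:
 u(c) = C1*exp(-2*exp(-c))


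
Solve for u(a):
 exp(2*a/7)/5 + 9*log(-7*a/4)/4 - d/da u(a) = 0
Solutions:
 u(a) = C1 + 9*a*log(-a)/4 + 9*a*(-2*log(2) - 1 + log(7))/4 + 7*exp(2*a/7)/10


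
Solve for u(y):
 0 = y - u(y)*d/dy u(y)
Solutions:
 u(y) = -sqrt(C1 + y^2)
 u(y) = sqrt(C1 + y^2)


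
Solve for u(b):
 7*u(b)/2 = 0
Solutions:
 u(b) = 0


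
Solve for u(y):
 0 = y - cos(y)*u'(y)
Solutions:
 u(y) = C1 + Integral(y/cos(y), y)


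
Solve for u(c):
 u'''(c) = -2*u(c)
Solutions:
 u(c) = C3*exp(-2^(1/3)*c) + (C1*sin(2^(1/3)*sqrt(3)*c/2) + C2*cos(2^(1/3)*sqrt(3)*c/2))*exp(2^(1/3)*c/2)


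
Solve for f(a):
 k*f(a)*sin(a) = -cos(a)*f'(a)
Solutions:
 f(a) = C1*exp(k*log(cos(a)))


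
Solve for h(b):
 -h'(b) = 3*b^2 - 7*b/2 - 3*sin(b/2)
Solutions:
 h(b) = C1 - b^3 + 7*b^2/4 - 6*cos(b/2)


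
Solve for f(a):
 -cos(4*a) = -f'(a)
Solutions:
 f(a) = C1 + sin(4*a)/4


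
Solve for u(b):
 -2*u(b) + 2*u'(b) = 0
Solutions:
 u(b) = C1*exp(b)


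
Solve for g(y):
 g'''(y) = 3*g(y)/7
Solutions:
 g(y) = C3*exp(3^(1/3)*7^(2/3)*y/7) + (C1*sin(3^(5/6)*7^(2/3)*y/14) + C2*cos(3^(5/6)*7^(2/3)*y/14))*exp(-3^(1/3)*7^(2/3)*y/14)


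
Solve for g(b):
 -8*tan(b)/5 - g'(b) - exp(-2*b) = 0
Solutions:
 g(b) = C1 - 4*log(tan(b)^2 + 1)/5 + exp(-2*b)/2


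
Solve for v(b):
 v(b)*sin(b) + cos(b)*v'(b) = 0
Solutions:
 v(b) = C1*cos(b)


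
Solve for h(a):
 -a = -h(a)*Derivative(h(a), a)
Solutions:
 h(a) = -sqrt(C1 + a^2)
 h(a) = sqrt(C1 + a^2)


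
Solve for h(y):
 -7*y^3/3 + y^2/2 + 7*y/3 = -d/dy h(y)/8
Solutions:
 h(y) = C1 + 14*y^4/3 - 4*y^3/3 - 28*y^2/3


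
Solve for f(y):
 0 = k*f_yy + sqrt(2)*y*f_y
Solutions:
 f(y) = C1 + C2*sqrt(k)*erf(2^(3/4)*y*sqrt(1/k)/2)


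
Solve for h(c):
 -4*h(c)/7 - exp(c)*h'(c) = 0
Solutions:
 h(c) = C1*exp(4*exp(-c)/7)


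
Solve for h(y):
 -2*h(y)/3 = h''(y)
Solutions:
 h(y) = C1*sin(sqrt(6)*y/3) + C2*cos(sqrt(6)*y/3)


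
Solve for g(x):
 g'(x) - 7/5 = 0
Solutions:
 g(x) = C1 + 7*x/5


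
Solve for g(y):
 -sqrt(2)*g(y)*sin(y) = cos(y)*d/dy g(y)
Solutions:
 g(y) = C1*cos(y)^(sqrt(2))


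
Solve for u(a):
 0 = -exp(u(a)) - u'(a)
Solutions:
 u(a) = log(1/(C1 + a))


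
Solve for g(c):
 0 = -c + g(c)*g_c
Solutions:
 g(c) = -sqrt(C1 + c^2)
 g(c) = sqrt(C1 + c^2)


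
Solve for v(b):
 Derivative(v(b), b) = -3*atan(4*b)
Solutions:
 v(b) = C1 - 3*b*atan(4*b) + 3*log(16*b^2 + 1)/8


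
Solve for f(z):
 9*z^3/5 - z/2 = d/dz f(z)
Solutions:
 f(z) = C1 + 9*z^4/20 - z^2/4


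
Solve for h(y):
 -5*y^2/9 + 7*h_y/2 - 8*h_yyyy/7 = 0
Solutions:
 h(y) = C1 + C4*exp(14^(2/3)*y/4) + 10*y^3/189 + (C2*sin(14^(2/3)*sqrt(3)*y/8) + C3*cos(14^(2/3)*sqrt(3)*y/8))*exp(-14^(2/3)*y/8)


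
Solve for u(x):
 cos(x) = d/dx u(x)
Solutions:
 u(x) = C1 + sin(x)


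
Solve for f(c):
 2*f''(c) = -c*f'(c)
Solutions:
 f(c) = C1 + C2*erf(c/2)


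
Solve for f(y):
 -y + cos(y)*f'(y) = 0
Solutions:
 f(y) = C1 + Integral(y/cos(y), y)


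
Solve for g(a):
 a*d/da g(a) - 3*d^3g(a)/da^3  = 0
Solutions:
 g(a) = C1 + Integral(C2*airyai(3^(2/3)*a/3) + C3*airybi(3^(2/3)*a/3), a)


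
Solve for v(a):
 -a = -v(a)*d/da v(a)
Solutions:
 v(a) = -sqrt(C1 + a^2)
 v(a) = sqrt(C1 + a^2)


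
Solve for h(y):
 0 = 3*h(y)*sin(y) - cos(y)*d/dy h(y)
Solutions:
 h(y) = C1/cos(y)^3


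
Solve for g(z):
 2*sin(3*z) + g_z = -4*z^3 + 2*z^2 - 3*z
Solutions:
 g(z) = C1 - z^4 + 2*z^3/3 - 3*z^2/2 + 2*cos(3*z)/3


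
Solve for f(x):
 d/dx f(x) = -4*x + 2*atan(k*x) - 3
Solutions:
 f(x) = C1 - 2*x^2 - 3*x + 2*Piecewise((x*atan(k*x) - log(k^2*x^2 + 1)/(2*k), Ne(k, 0)), (0, True))


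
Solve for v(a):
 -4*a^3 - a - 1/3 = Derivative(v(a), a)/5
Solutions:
 v(a) = C1 - 5*a^4 - 5*a^2/2 - 5*a/3


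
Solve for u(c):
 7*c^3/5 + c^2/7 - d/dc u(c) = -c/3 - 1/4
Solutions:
 u(c) = C1 + 7*c^4/20 + c^3/21 + c^2/6 + c/4


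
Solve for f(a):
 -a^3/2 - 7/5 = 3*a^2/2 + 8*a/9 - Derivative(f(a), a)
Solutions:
 f(a) = C1 + a^4/8 + a^3/2 + 4*a^2/9 + 7*a/5


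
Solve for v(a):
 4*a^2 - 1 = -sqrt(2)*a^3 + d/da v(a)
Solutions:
 v(a) = C1 + sqrt(2)*a^4/4 + 4*a^3/3 - a


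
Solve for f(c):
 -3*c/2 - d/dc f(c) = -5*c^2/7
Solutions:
 f(c) = C1 + 5*c^3/21 - 3*c^2/4


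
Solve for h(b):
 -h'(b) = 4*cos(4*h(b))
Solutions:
 h(b) = -asin((C1 + exp(32*b))/(C1 - exp(32*b)))/4 + pi/4
 h(b) = asin((C1 + exp(32*b))/(C1 - exp(32*b)))/4


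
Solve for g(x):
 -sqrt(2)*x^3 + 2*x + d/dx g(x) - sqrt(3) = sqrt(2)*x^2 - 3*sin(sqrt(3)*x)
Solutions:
 g(x) = C1 + sqrt(2)*x^4/4 + sqrt(2)*x^3/3 - x^2 + sqrt(3)*x + sqrt(3)*cos(sqrt(3)*x)


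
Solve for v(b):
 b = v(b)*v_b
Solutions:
 v(b) = -sqrt(C1 + b^2)
 v(b) = sqrt(C1 + b^2)


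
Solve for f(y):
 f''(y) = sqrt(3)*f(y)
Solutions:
 f(y) = C1*exp(-3^(1/4)*y) + C2*exp(3^(1/4)*y)


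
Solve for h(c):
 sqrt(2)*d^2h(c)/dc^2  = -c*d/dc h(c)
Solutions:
 h(c) = C1 + C2*erf(2^(1/4)*c/2)


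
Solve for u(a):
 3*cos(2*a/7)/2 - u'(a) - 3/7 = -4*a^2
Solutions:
 u(a) = C1 + 4*a^3/3 - 3*a/7 + 21*sin(a/7)*cos(a/7)/2


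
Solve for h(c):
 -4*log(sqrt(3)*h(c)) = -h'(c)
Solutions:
 -Integral(1/(2*log(_y) + log(3)), (_y, h(c)))/2 = C1 - c


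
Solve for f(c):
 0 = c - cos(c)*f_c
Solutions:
 f(c) = C1 + Integral(c/cos(c), c)


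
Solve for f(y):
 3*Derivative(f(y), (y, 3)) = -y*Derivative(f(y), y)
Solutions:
 f(y) = C1 + Integral(C2*airyai(-3^(2/3)*y/3) + C3*airybi(-3^(2/3)*y/3), y)


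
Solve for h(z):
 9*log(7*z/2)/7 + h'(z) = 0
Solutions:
 h(z) = C1 - 9*z*log(z)/7 - 9*z*log(7)/7 + 9*z*log(2)/7 + 9*z/7


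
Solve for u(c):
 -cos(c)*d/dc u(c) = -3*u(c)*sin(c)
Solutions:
 u(c) = C1/cos(c)^3


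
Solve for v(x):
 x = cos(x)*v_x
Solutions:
 v(x) = C1 + Integral(x/cos(x), x)


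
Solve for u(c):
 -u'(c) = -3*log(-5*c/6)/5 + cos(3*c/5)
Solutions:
 u(c) = C1 + 3*c*log(-c)/5 - 3*c*log(6)/5 - 3*c/5 + 3*c*log(5)/5 - 5*sin(3*c/5)/3


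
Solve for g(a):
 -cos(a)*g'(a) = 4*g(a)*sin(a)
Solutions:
 g(a) = C1*cos(a)^4


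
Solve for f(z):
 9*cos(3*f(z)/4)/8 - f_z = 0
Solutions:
 -9*z/8 - 2*log(sin(3*f(z)/4) - 1)/3 + 2*log(sin(3*f(z)/4) + 1)/3 = C1


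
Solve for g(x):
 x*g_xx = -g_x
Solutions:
 g(x) = C1 + C2*log(x)


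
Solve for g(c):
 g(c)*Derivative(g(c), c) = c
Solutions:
 g(c) = -sqrt(C1 + c^2)
 g(c) = sqrt(C1 + c^2)


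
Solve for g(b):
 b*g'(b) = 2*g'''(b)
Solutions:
 g(b) = C1 + Integral(C2*airyai(2^(2/3)*b/2) + C3*airybi(2^(2/3)*b/2), b)


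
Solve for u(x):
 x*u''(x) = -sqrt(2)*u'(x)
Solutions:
 u(x) = C1 + C2*x^(1 - sqrt(2))


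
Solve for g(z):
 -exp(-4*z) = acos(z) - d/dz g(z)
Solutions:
 g(z) = C1 + z*acos(z) - sqrt(1 - z^2) - exp(-4*z)/4


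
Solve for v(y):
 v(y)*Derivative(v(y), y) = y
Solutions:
 v(y) = -sqrt(C1 + y^2)
 v(y) = sqrt(C1 + y^2)


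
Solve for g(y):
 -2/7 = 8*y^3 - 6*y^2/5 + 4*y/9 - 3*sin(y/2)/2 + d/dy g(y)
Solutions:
 g(y) = C1 - 2*y^4 + 2*y^3/5 - 2*y^2/9 - 2*y/7 - 3*cos(y/2)


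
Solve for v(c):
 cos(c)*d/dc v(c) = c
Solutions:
 v(c) = C1 + Integral(c/cos(c), c)


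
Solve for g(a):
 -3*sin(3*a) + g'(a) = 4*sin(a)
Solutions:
 g(a) = C1 - 4*cos(a) - cos(3*a)


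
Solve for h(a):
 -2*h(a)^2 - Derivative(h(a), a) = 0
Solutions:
 h(a) = 1/(C1 + 2*a)


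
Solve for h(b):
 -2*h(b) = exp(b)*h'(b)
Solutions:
 h(b) = C1*exp(2*exp(-b))


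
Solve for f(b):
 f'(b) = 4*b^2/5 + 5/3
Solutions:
 f(b) = C1 + 4*b^3/15 + 5*b/3


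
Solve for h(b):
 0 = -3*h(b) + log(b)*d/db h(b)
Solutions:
 h(b) = C1*exp(3*li(b))


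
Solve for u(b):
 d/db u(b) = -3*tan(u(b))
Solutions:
 u(b) = pi - asin(C1*exp(-3*b))
 u(b) = asin(C1*exp(-3*b))


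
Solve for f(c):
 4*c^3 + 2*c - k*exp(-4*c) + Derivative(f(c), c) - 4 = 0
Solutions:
 f(c) = C1 - c^4 - c^2 + 4*c - k*exp(-4*c)/4


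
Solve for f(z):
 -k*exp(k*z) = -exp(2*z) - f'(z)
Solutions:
 f(z) = C1 - exp(2*z)/2 + exp(k*z)


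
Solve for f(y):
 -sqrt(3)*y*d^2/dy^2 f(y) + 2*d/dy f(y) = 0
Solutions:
 f(y) = C1 + C2*y^(1 + 2*sqrt(3)/3)


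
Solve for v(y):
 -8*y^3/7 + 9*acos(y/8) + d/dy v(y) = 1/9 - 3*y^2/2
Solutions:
 v(y) = C1 + 2*y^4/7 - y^3/2 - 9*y*acos(y/8) + y/9 + 9*sqrt(64 - y^2)


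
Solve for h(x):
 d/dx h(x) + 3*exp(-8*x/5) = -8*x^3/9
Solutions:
 h(x) = C1 - 2*x^4/9 + 15*exp(-8*x/5)/8


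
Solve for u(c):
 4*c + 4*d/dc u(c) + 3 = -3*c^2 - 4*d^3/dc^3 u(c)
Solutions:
 u(c) = C1 + C2*sin(c) + C3*cos(c) - c^3/4 - c^2/2 + 3*c/4


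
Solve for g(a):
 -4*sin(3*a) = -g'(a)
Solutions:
 g(a) = C1 - 4*cos(3*a)/3


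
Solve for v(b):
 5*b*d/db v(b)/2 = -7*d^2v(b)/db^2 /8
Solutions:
 v(b) = C1 + C2*erf(sqrt(70)*b/7)


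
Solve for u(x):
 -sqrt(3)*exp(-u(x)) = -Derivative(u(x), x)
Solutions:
 u(x) = log(C1 + sqrt(3)*x)


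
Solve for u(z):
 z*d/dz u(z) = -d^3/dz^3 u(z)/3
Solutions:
 u(z) = C1 + Integral(C2*airyai(-3^(1/3)*z) + C3*airybi(-3^(1/3)*z), z)


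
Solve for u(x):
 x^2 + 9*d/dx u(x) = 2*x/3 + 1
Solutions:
 u(x) = C1 - x^3/27 + x^2/27 + x/9


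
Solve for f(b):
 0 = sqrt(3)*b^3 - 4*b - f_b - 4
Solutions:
 f(b) = C1 + sqrt(3)*b^4/4 - 2*b^2 - 4*b


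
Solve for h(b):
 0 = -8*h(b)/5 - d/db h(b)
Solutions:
 h(b) = C1*exp(-8*b/5)


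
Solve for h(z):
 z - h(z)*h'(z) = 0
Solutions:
 h(z) = -sqrt(C1 + z^2)
 h(z) = sqrt(C1 + z^2)


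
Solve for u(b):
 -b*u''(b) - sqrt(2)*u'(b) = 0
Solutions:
 u(b) = C1 + C2*b^(1 - sqrt(2))


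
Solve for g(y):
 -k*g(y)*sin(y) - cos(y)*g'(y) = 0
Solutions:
 g(y) = C1*exp(k*log(cos(y)))


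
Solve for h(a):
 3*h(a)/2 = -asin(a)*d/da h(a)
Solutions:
 h(a) = C1*exp(-3*Integral(1/asin(a), a)/2)


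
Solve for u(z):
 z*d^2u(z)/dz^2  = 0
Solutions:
 u(z) = C1 + C2*z


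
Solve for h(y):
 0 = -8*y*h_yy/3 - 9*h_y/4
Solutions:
 h(y) = C1 + C2*y^(5/32)


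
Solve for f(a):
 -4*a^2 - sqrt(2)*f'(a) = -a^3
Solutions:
 f(a) = C1 + sqrt(2)*a^4/8 - 2*sqrt(2)*a^3/3


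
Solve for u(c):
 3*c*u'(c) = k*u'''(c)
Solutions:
 u(c) = C1 + Integral(C2*airyai(3^(1/3)*c*(1/k)^(1/3)) + C3*airybi(3^(1/3)*c*(1/k)^(1/3)), c)


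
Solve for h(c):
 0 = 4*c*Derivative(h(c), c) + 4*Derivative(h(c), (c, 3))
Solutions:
 h(c) = C1 + Integral(C2*airyai(-c) + C3*airybi(-c), c)


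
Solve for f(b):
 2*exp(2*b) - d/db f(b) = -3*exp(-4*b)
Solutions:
 f(b) = C1 + exp(2*b) - 3*exp(-4*b)/4


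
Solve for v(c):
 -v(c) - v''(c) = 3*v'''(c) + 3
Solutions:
 v(c) = C1*exp(c*(-4 + 2*2^(1/3)/(9*sqrt(741) + 245)^(1/3) + 2^(2/3)*(9*sqrt(741) + 245)^(1/3))/36)*sin(2^(1/3)*sqrt(3)*c*(-2^(1/3)*(9*sqrt(741) + 245)^(1/3) + 2/(9*sqrt(741) + 245)^(1/3))/36) + C2*exp(c*(-4 + 2*2^(1/3)/(9*sqrt(741) + 245)^(1/3) + 2^(2/3)*(9*sqrt(741) + 245)^(1/3))/36)*cos(2^(1/3)*sqrt(3)*c*(-2^(1/3)*(9*sqrt(741) + 245)^(1/3) + 2/(9*sqrt(741) + 245)^(1/3))/36) + C3*exp(-c*(2*2^(1/3)/(9*sqrt(741) + 245)^(1/3) + 2 + 2^(2/3)*(9*sqrt(741) + 245)^(1/3))/18) - 3


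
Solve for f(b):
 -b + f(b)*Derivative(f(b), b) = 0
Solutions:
 f(b) = -sqrt(C1 + b^2)
 f(b) = sqrt(C1 + b^2)


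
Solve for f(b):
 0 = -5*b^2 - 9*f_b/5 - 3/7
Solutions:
 f(b) = C1 - 25*b^3/27 - 5*b/21


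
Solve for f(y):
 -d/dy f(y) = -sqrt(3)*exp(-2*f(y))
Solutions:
 f(y) = log(-sqrt(C1 + 2*sqrt(3)*y))
 f(y) = log(C1 + 2*sqrt(3)*y)/2


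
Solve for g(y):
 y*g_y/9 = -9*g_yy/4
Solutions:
 g(y) = C1 + C2*erf(sqrt(2)*y/9)


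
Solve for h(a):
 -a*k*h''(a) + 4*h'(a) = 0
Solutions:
 h(a) = C1 + a^(((re(k) + 4)*re(k) + im(k)^2)/(re(k)^2 + im(k)^2))*(C2*sin(4*log(a)*Abs(im(k))/(re(k)^2 + im(k)^2)) + C3*cos(4*log(a)*im(k)/(re(k)^2 + im(k)^2)))


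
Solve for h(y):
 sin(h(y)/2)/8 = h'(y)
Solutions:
 -y/8 + log(cos(h(y)/2) - 1) - log(cos(h(y)/2) + 1) = C1


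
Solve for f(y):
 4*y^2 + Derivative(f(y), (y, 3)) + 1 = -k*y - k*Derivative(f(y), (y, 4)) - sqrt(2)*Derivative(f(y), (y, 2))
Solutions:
 f(y) = C1 + C2*y + C3*exp(y*(sqrt(-4*sqrt(2)*k + 1) - 1)/(2*k)) + C4*exp(-y*(sqrt(-4*sqrt(2)*k + 1) + 1)/(2*k)) - sqrt(2)*y^4/6 + y^3*(-sqrt(2)*k + 8)/12 + y^2*(9*k - 5*sqrt(2))/4


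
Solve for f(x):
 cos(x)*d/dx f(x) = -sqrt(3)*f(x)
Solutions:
 f(x) = C1*(sin(x) - 1)^(sqrt(3)/2)/(sin(x) + 1)^(sqrt(3)/2)


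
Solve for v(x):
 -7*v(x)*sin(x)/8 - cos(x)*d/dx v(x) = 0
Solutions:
 v(x) = C1*cos(x)^(7/8)


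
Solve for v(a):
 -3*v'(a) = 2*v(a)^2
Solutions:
 v(a) = 3/(C1 + 2*a)


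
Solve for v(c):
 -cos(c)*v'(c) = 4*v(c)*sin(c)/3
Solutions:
 v(c) = C1*cos(c)^(4/3)


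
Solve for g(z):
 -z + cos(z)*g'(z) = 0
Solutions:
 g(z) = C1 + Integral(z/cos(z), z)


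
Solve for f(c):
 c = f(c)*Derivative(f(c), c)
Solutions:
 f(c) = -sqrt(C1 + c^2)
 f(c) = sqrt(C1 + c^2)


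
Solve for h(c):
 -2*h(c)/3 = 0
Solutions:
 h(c) = 0


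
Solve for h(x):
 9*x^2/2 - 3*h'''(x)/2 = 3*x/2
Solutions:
 h(x) = C1 + C2*x + C3*x^2 + x^5/20 - x^4/24


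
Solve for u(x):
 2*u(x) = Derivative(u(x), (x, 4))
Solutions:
 u(x) = C1*exp(-2^(1/4)*x) + C2*exp(2^(1/4)*x) + C3*sin(2^(1/4)*x) + C4*cos(2^(1/4)*x)


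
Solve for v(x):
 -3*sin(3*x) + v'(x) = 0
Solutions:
 v(x) = C1 - cos(3*x)


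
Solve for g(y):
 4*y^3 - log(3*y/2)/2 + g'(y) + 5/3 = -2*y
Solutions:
 g(y) = C1 - y^4 - y^2 + y*log(y)/2 - 13*y/6 + y*log(sqrt(6)/2)


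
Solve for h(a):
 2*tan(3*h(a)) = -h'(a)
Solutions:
 h(a) = -asin(C1*exp(-6*a))/3 + pi/3
 h(a) = asin(C1*exp(-6*a))/3


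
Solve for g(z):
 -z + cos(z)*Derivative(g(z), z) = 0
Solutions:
 g(z) = C1 + Integral(z/cos(z), z)


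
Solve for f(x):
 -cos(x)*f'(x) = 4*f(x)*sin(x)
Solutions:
 f(x) = C1*cos(x)^4


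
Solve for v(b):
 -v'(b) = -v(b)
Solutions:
 v(b) = C1*exp(b)


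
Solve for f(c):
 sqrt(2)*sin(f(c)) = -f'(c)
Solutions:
 f(c) = -acos((-C1 - exp(2*sqrt(2)*c))/(C1 - exp(2*sqrt(2)*c))) + 2*pi
 f(c) = acos((-C1 - exp(2*sqrt(2)*c))/(C1 - exp(2*sqrt(2)*c)))


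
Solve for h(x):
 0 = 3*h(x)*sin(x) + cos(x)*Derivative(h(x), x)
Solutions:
 h(x) = C1*cos(x)^3


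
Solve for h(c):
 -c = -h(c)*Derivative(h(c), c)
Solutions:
 h(c) = -sqrt(C1 + c^2)
 h(c) = sqrt(C1 + c^2)


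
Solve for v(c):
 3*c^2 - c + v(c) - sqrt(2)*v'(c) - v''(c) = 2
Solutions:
 v(c) = C1*exp(c*(-sqrt(2) + sqrt(6))/2) + C2*exp(-c*(sqrt(2) + sqrt(6))/2) - 3*c^2 - 6*sqrt(2)*c + c - 16 + sqrt(2)


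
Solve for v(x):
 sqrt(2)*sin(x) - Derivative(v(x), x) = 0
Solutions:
 v(x) = C1 - sqrt(2)*cos(x)


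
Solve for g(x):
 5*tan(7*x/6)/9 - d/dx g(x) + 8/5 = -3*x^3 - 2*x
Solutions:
 g(x) = C1 + 3*x^4/4 + x^2 + 8*x/5 - 10*log(cos(7*x/6))/21


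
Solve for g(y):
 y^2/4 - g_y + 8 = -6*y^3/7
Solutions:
 g(y) = C1 + 3*y^4/14 + y^3/12 + 8*y


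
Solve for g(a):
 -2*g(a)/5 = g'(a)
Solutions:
 g(a) = C1*exp(-2*a/5)


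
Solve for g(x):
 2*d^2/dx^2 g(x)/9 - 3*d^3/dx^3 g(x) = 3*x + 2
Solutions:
 g(x) = C1 + C2*x + C3*exp(2*x/27) + 9*x^3/4 + 765*x^2/8


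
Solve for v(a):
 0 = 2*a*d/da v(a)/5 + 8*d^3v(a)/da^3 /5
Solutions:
 v(a) = C1 + Integral(C2*airyai(-2^(1/3)*a/2) + C3*airybi(-2^(1/3)*a/2), a)


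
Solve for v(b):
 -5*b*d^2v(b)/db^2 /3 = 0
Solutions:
 v(b) = C1 + C2*b


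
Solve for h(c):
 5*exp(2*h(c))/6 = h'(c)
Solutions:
 h(c) = log(-sqrt(-1/(C1 + 5*c))) + log(3)/2
 h(c) = log(-1/(C1 + 5*c))/2 + log(3)/2


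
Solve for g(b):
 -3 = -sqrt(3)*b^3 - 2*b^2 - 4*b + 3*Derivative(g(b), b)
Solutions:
 g(b) = C1 + sqrt(3)*b^4/12 + 2*b^3/9 + 2*b^2/3 - b


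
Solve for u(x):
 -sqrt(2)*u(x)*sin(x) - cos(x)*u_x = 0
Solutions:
 u(x) = C1*cos(x)^(sqrt(2))


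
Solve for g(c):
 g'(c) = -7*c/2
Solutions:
 g(c) = C1 - 7*c^2/4


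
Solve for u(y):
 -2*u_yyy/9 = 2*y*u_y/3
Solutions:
 u(y) = C1 + Integral(C2*airyai(-3^(1/3)*y) + C3*airybi(-3^(1/3)*y), y)


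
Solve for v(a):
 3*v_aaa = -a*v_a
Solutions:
 v(a) = C1 + Integral(C2*airyai(-3^(2/3)*a/3) + C3*airybi(-3^(2/3)*a/3), a)


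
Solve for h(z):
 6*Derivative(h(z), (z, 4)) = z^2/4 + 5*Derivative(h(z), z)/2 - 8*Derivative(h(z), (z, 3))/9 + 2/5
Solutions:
 h(z) = C1 + C2*exp(-z*(64/(243*sqrt(13270665) + 885223)^(1/3) + 16 + (243*sqrt(13270665) + 885223)^(1/3))/324)*sin(sqrt(3)*z*(-(243*sqrt(13270665) + 885223)^(1/3) + 64/(243*sqrt(13270665) + 885223)^(1/3))/324) + C3*exp(-z*(64/(243*sqrt(13270665) + 885223)^(1/3) + 16 + (243*sqrt(13270665) + 885223)^(1/3))/324)*cos(sqrt(3)*z*(-(243*sqrt(13270665) + 885223)^(1/3) + 64/(243*sqrt(13270665) + 885223)^(1/3))/324) + C4*exp(z*(-8 + 64/(243*sqrt(13270665) + 885223)^(1/3) + (243*sqrt(13270665) + 885223)^(1/3))/162) - z^3/30 - 52*z/225


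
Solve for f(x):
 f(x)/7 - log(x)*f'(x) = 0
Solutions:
 f(x) = C1*exp(li(x)/7)


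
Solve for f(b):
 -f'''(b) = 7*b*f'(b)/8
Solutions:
 f(b) = C1 + Integral(C2*airyai(-7^(1/3)*b/2) + C3*airybi(-7^(1/3)*b/2), b)


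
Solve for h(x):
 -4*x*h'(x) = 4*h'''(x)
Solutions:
 h(x) = C1 + Integral(C2*airyai(-x) + C3*airybi(-x), x)


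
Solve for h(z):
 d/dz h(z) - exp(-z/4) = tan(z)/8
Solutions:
 h(z) = C1 + log(tan(z)^2 + 1)/16 - 4*exp(-z/4)


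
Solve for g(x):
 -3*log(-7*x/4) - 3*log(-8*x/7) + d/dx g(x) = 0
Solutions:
 g(x) = C1 + 6*x*log(-x) + 3*x*(-2 + log(2))


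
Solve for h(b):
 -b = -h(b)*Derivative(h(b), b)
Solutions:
 h(b) = -sqrt(C1 + b^2)
 h(b) = sqrt(C1 + b^2)


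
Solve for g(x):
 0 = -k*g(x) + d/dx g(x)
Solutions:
 g(x) = C1*exp(k*x)


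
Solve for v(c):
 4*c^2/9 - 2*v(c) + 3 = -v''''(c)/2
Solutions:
 v(c) = C1*exp(-sqrt(2)*c) + C2*exp(sqrt(2)*c) + C3*sin(sqrt(2)*c) + C4*cos(sqrt(2)*c) + 2*c^2/9 + 3/2


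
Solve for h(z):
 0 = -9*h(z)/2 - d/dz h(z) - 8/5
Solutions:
 h(z) = C1*exp(-9*z/2) - 16/45


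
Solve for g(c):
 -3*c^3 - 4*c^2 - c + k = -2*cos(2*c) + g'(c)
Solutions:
 g(c) = C1 - 3*c^4/4 - 4*c^3/3 - c^2/2 + c*k + sin(2*c)


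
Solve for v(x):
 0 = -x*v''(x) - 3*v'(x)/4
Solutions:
 v(x) = C1 + C2*x^(1/4)


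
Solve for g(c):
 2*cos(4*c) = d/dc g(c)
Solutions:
 g(c) = C1 + sin(4*c)/2


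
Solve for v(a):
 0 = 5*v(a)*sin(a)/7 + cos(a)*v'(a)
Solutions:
 v(a) = C1*cos(a)^(5/7)


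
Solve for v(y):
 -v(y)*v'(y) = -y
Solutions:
 v(y) = -sqrt(C1 + y^2)
 v(y) = sqrt(C1 + y^2)


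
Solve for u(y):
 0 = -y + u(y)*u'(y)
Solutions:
 u(y) = -sqrt(C1 + y^2)
 u(y) = sqrt(C1 + y^2)


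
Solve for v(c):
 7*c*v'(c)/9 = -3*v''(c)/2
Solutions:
 v(c) = C1 + C2*erf(sqrt(21)*c/9)


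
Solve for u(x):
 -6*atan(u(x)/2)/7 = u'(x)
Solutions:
 Integral(1/atan(_y/2), (_y, u(x))) = C1 - 6*x/7


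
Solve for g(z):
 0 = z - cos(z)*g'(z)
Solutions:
 g(z) = C1 + Integral(z/cos(z), z)


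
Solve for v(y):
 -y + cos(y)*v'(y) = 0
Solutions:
 v(y) = C1 + Integral(y/cos(y), y)


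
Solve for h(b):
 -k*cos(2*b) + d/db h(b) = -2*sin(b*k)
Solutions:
 h(b) = C1 + k*sin(2*b)/2 + 2*cos(b*k)/k


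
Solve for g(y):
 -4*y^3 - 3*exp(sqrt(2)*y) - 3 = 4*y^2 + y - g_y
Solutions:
 g(y) = C1 + y^4 + 4*y^3/3 + y^2/2 + 3*y + 3*sqrt(2)*exp(sqrt(2)*y)/2


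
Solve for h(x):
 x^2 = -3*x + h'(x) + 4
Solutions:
 h(x) = C1 + x^3/3 + 3*x^2/2 - 4*x


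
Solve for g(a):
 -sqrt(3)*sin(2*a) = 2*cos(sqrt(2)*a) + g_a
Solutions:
 g(a) = C1 - sqrt(2)*sin(sqrt(2)*a) + sqrt(3)*cos(2*a)/2


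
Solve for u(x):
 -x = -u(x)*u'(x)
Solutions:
 u(x) = -sqrt(C1 + x^2)
 u(x) = sqrt(C1 + x^2)


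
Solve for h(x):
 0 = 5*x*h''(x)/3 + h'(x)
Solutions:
 h(x) = C1 + C2*x^(2/5)


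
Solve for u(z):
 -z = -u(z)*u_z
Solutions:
 u(z) = -sqrt(C1 + z^2)
 u(z) = sqrt(C1 + z^2)


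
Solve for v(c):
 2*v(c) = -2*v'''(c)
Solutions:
 v(c) = C3*exp(-c) + (C1*sin(sqrt(3)*c/2) + C2*cos(sqrt(3)*c/2))*exp(c/2)


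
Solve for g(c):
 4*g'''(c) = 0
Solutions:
 g(c) = C1 + C2*c + C3*c^2


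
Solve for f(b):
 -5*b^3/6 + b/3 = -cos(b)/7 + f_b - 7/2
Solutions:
 f(b) = C1 - 5*b^4/24 + b^2/6 + 7*b/2 + sin(b)/7


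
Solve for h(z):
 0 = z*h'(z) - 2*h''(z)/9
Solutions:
 h(z) = C1 + C2*erfi(3*z/2)


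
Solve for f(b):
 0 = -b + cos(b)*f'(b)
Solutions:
 f(b) = C1 + Integral(b/cos(b), b)


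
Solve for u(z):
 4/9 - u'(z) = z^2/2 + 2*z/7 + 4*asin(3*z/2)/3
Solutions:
 u(z) = C1 - z^3/6 - z^2/7 - 4*z*asin(3*z/2)/3 + 4*z/9 - 4*sqrt(4 - 9*z^2)/9


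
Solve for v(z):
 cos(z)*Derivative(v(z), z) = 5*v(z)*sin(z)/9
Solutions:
 v(z) = C1/cos(z)^(5/9)


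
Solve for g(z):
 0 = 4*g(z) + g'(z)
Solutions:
 g(z) = C1*exp(-4*z)


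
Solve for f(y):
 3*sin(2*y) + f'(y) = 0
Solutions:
 f(y) = C1 + 3*cos(2*y)/2


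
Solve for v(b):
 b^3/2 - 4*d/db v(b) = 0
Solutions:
 v(b) = C1 + b^4/32


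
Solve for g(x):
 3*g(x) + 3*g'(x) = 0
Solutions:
 g(x) = C1*exp(-x)


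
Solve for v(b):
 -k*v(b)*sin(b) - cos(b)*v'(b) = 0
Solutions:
 v(b) = C1*exp(k*log(cos(b)))


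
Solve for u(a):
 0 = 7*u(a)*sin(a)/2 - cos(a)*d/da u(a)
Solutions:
 u(a) = C1/cos(a)^(7/2)


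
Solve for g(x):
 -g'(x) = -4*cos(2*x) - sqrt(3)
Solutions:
 g(x) = C1 + sqrt(3)*x + 2*sin(2*x)


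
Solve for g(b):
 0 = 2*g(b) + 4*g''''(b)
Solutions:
 g(b) = (C1*sin(2^(1/4)*b/2) + C2*cos(2^(1/4)*b/2))*exp(-2^(1/4)*b/2) + (C3*sin(2^(1/4)*b/2) + C4*cos(2^(1/4)*b/2))*exp(2^(1/4)*b/2)


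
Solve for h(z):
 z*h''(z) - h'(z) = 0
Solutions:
 h(z) = C1 + C2*z^2


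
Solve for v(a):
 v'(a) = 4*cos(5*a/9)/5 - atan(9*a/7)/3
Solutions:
 v(a) = C1 - a*atan(9*a/7)/3 + 7*log(81*a^2 + 49)/54 + 36*sin(5*a/9)/25


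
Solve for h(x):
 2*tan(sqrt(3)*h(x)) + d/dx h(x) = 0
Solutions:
 h(x) = sqrt(3)*(pi - asin(C1*exp(-2*sqrt(3)*x)))/3
 h(x) = sqrt(3)*asin(C1*exp(-2*sqrt(3)*x))/3


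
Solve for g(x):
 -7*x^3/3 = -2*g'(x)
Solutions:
 g(x) = C1 + 7*x^4/24


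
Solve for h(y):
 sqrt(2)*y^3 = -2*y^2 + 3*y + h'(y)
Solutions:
 h(y) = C1 + sqrt(2)*y^4/4 + 2*y^3/3 - 3*y^2/2


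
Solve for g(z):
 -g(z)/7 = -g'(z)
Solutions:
 g(z) = C1*exp(z/7)


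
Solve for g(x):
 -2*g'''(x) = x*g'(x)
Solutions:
 g(x) = C1 + Integral(C2*airyai(-2^(2/3)*x/2) + C3*airybi(-2^(2/3)*x/2), x)


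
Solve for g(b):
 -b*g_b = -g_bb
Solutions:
 g(b) = C1 + C2*erfi(sqrt(2)*b/2)


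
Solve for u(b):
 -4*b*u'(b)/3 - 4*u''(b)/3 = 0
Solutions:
 u(b) = C1 + C2*erf(sqrt(2)*b/2)


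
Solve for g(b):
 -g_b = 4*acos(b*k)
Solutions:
 g(b) = C1 - 4*Piecewise((b*acos(b*k) - sqrt(-b^2*k^2 + 1)/k, Ne(k, 0)), (pi*b/2, True))


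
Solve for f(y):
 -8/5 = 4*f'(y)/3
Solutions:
 f(y) = C1 - 6*y/5


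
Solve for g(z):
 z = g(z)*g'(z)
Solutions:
 g(z) = -sqrt(C1 + z^2)
 g(z) = sqrt(C1 + z^2)


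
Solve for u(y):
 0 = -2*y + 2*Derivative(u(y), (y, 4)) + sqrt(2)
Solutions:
 u(y) = C1 + C2*y + C3*y^2 + C4*y^3 + y^5/120 - sqrt(2)*y^4/48


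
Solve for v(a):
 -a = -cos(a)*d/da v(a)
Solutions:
 v(a) = C1 + Integral(a/cos(a), a)


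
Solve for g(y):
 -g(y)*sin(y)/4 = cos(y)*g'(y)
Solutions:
 g(y) = C1*cos(y)^(1/4)


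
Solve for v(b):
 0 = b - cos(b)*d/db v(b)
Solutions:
 v(b) = C1 + Integral(b/cos(b), b)


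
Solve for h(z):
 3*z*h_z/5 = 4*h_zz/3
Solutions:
 h(z) = C1 + C2*erfi(3*sqrt(10)*z/20)


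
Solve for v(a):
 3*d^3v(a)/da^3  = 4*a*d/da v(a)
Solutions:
 v(a) = C1 + Integral(C2*airyai(6^(2/3)*a/3) + C3*airybi(6^(2/3)*a/3), a)


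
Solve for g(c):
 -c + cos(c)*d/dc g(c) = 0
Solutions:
 g(c) = C1 + Integral(c/cos(c), c)


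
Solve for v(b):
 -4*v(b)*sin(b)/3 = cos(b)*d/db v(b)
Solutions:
 v(b) = C1*cos(b)^(4/3)


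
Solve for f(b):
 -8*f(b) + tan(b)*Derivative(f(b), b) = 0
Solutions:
 f(b) = C1*sin(b)^8


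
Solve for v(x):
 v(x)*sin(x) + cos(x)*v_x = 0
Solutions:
 v(x) = C1*cos(x)


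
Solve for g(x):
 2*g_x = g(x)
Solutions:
 g(x) = C1*exp(x/2)


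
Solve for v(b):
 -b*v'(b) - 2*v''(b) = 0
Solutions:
 v(b) = C1 + C2*erf(b/2)


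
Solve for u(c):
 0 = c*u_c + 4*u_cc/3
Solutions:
 u(c) = C1 + C2*erf(sqrt(6)*c/4)


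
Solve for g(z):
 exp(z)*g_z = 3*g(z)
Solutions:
 g(z) = C1*exp(-3*exp(-z))


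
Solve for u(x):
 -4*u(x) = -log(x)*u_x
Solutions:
 u(x) = C1*exp(4*li(x))


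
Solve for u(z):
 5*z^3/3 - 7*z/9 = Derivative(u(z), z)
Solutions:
 u(z) = C1 + 5*z^4/12 - 7*z^2/18


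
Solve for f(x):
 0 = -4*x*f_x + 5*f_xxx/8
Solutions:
 f(x) = C1 + Integral(C2*airyai(2*10^(2/3)*x/5) + C3*airybi(2*10^(2/3)*x/5), x)


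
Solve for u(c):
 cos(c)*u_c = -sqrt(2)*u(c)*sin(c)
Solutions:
 u(c) = C1*cos(c)^(sqrt(2))


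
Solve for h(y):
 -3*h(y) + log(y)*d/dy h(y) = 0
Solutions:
 h(y) = C1*exp(3*li(y))


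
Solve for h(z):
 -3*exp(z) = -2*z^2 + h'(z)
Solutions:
 h(z) = C1 + 2*z^3/3 - 3*exp(z)


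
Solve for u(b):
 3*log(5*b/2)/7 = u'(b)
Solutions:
 u(b) = C1 + 3*b*log(b)/7 - 3*b/7 - 3*b*log(2)/7 + 3*b*log(5)/7


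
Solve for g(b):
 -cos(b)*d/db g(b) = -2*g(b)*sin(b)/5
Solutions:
 g(b) = C1/cos(b)^(2/5)


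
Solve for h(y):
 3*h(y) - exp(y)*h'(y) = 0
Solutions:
 h(y) = C1*exp(-3*exp(-y))


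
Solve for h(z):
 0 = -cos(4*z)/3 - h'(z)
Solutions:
 h(z) = C1 - sin(4*z)/12


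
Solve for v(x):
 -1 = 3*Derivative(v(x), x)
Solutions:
 v(x) = C1 - x/3


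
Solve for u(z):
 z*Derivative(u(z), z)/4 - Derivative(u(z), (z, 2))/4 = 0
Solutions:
 u(z) = C1 + C2*erfi(sqrt(2)*z/2)


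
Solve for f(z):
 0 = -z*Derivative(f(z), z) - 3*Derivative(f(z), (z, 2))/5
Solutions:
 f(z) = C1 + C2*erf(sqrt(30)*z/6)


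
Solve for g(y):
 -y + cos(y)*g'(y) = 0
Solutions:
 g(y) = C1 + Integral(y/cos(y), y)


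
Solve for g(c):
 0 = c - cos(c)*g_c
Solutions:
 g(c) = C1 + Integral(c/cos(c), c)


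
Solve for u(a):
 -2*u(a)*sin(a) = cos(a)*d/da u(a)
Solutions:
 u(a) = C1*cos(a)^2


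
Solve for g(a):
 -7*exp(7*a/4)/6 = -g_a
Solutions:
 g(a) = C1 + 2*exp(7*a/4)/3


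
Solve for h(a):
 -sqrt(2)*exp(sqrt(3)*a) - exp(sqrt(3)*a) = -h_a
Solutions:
 h(a) = C1 + sqrt(3)*exp(sqrt(3)*a)/3 + sqrt(6)*exp(sqrt(3)*a)/3


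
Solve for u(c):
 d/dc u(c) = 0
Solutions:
 u(c) = C1


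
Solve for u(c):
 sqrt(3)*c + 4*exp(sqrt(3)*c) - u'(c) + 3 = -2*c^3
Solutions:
 u(c) = C1 + c^4/2 + sqrt(3)*c^2/2 + 3*c + 4*sqrt(3)*exp(sqrt(3)*c)/3


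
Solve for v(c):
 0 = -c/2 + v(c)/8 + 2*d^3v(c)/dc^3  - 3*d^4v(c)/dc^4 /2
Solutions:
 v(c) = 4*c + (C1/sqrt(exp(sqrt(3)*c)) + C2*sqrt(exp(sqrt(3)*c)))*exp(c/2) + (C3*sin(sqrt(5)*c/6) + C4*cos(sqrt(5)*c/6))*exp(c/6)


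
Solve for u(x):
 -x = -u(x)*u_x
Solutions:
 u(x) = -sqrt(C1 + x^2)
 u(x) = sqrt(C1 + x^2)


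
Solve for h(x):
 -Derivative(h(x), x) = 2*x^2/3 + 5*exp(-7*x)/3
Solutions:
 h(x) = C1 - 2*x^3/9 + 5*exp(-7*x)/21


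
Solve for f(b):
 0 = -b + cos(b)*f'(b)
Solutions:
 f(b) = C1 + Integral(b/cos(b), b)


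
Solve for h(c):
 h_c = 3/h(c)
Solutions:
 h(c) = -sqrt(C1 + 6*c)
 h(c) = sqrt(C1 + 6*c)


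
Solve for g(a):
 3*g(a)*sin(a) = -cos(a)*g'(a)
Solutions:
 g(a) = C1*cos(a)^3


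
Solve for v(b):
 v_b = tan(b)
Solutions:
 v(b) = C1 - log(cos(b))


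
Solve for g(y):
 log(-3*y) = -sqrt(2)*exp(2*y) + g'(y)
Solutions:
 g(y) = C1 + y*log(-y) + y*(-1 + log(3)) + sqrt(2)*exp(2*y)/2


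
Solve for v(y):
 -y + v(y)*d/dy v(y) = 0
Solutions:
 v(y) = -sqrt(C1 + y^2)
 v(y) = sqrt(C1 + y^2)


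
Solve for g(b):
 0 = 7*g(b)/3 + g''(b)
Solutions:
 g(b) = C1*sin(sqrt(21)*b/3) + C2*cos(sqrt(21)*b/3)


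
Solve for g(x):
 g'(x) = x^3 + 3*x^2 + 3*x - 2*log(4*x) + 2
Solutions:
 g(x) = C1 + x^4/4 + x^3 + 3*x^2/2 - 2*x*log(x) - x*log(16) + 4*x


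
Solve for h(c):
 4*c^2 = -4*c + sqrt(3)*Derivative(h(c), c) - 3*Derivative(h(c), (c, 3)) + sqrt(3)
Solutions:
 h(c) = C1 + C2*exp(-3^(3/4)*c/3) + C3*exp(3^(3/4)*c/3) + 4*sqrt(3)*c^3/9 + 2*sqrt(3)*c^2/3 + 7*c


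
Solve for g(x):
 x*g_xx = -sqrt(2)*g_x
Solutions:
 g(x) = C1 + C2*x^(1 - sqrt(2))


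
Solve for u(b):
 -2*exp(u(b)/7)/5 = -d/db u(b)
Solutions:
 u(b) = 7*log(-1/(C1 + 2*b)) + 7*log(35)


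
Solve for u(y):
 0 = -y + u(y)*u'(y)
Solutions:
 u(y) = -sqrt(C1 + y^2)
 u(y) = sqrt(C1 + y^2)


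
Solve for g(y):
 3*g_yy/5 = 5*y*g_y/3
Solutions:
 g(y) = C1 + C2*erfi(5*sqrt(2)*y/6)


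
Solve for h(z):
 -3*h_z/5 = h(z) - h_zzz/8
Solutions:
 h(z) = C1*exp(-z*(4*50^(1/3)/(sqrt(465) + 25)^(1/3) + 20^(1/3)*(sqrt(465) + 25)^(1/3))/10)*sin(sqrt(3)*z*(-20^(1/3)*(sqrt(465) + 25)^(1/3) + 4*50^(1/3)/(sqrt(465) + 25)^(1/3))/10) + C2*exp(-z*(4*50^(1/3)/(sqrt(465) + 25)^(1/3) + 20^(1/3)*(sqrt(465) + 25)^(1/3))/10)*cos(sqrt(3)*z*(-20^(1/3)*(sqrt(465) + 25)^(1/3) + 4*50^(1/3)/(sqrt(465) + 25)^(1/3))/10) + C3*exp(z*(4*50^(1/3)/(sqrt(465) + 25)^(1/3) + 20^(1/3)*(sqrt(465) + 25)^(1/3))/5)


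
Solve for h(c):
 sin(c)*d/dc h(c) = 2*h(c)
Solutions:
 h(c) = C1*(cos(c) - 1)/(cos(c) + 1)


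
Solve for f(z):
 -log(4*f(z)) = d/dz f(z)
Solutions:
 Integral(1/(log(_y) + 2*log(2)), (_y, f(z))) = C1 - z


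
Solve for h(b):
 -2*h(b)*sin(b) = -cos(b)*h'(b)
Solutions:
 h(b) = C1/cos(b)^2


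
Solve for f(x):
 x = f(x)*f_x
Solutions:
 f(x) = -sqrt(C1 + x^2)
 f(x) = sqrt(C1 + x^2)


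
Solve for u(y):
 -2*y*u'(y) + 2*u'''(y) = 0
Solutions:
 u(y) = C1 + Integral(C2*airyai(y) + C3*airybi(y), y)


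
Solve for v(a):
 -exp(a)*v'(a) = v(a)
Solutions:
 v(a) = C1*exp(exp(-a))


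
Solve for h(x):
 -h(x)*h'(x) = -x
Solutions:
 h(x) = -sqrt(C1 + x^2)
 h(x) = sqrt(C1 + x^2)


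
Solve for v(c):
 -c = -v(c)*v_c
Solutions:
 v(c) = -sqrt(C1 + c^2)
 v(c) = sqrt(C1 + c^2)


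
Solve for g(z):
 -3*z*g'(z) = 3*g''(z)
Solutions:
 g(z) = C1 + C2*erf(sqrt(2)*z/2)


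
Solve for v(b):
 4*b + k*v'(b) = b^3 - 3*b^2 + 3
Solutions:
 v(b) = C1 + b^4/(4*k) - b^3/k - 2*b^2/k + 3*b/k


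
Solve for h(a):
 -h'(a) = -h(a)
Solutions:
 h(a) = C1*exp(a)


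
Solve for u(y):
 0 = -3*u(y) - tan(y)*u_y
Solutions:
 u(y) = C1/sin(y)^3


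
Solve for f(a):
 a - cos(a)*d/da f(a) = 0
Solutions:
 f(a) = C1 + Integral(a/cos(a), a)


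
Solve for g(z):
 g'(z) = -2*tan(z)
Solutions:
 g(z) = C1 + 2*log(cos(z))


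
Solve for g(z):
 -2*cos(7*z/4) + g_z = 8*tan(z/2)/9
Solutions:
 g(z) = C1 - 16*log(cos(z/2))/9 + 8*sin(7*z/4)/7


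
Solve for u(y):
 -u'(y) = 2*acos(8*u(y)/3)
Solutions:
 Integral(1/acos(8*_y/3), (_y, u(y))) = C1 - 2*y


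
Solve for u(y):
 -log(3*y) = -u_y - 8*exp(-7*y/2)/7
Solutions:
 u(y) = C1 + y*log(y) + y*(-1 + log(3)) + 16*exp(-7*y/2)/49


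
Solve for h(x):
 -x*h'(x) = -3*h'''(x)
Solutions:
 h(x) = C1 + Integral(C2*airyai(3^(2/3)*x/3) + C3*airybi(3^(2/3)*x/3), x)


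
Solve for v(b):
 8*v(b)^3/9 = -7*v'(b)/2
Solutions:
 v(b) = -3*sqrt(14)*sqrt(-1/(C1 - 16*b))/2
 v(b) = 3*sqrt(14)*sqrt(-1/(C1 - 16*b))/2


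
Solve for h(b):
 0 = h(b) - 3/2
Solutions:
 h(b) = 3/2


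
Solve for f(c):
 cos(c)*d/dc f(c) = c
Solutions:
 f(c) = C1 + Integral(c/cos(c), c)


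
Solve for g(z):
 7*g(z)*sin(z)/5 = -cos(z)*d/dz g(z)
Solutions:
 g(z) = C1*cos(z)^(7/5)


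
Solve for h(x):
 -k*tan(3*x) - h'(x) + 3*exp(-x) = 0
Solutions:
 h(x) = C1 - k*log(tan(3*x)^2 + 1)/6 - 3*exp(-x)


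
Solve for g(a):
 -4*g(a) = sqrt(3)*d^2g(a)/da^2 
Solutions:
 g(a) = C1*sin(2*3^(3/4)*a/3) + C2*cos(2*3^(3/4)*a/3)


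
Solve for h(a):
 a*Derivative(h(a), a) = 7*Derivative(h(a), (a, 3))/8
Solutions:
 h(a) = C1 + Integral(C2*airyai(2*7^(2/3)*a/7) + C3*airybi(2*7^(2/3)*a/7), a)


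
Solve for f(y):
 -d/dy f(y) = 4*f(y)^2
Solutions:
 f(y) = 1/(C1 + 4*y)


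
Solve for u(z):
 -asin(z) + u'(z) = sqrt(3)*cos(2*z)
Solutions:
 u(z) = C1 + z*asin(z) + sqrt(1 - z^2) + sqrt(3)*sin(2*z)/2


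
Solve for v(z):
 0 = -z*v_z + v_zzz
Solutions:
 v(z) = C1 + Integral(C2*airyai(z) + C3*airybi(z), z)


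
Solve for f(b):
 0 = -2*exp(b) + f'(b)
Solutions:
 f(b) = C1 + 2*exp(b)


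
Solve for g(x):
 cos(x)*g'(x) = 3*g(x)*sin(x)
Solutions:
 g(x) = C1/cos(x)^3


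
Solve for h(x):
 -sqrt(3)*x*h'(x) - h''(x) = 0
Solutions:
 h(x) = C1 + C2*erf(sqrt(2)*3^(1/4)*x/2)


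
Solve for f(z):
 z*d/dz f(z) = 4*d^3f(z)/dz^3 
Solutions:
 f(z) = C1 + Integral(C2*airyai(2^(1/3)*z/2) + C3*airybi(2^(1/3)*z/2), z)


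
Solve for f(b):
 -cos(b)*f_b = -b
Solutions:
 f(b) = C1 + Integral(b/cos(b), b)


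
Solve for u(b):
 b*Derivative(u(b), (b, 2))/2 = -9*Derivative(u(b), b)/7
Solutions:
 u(b) = C1 + C2/b^(11/7)


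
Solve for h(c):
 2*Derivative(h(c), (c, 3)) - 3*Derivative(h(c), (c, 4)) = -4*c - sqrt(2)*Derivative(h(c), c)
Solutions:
 h(c) = C1 + C2*exp(c*(-2^(2/3)*(16 + 243*sqrt(2) + sqrt(-256 + (16 + 243*sqrt(2))^2))^(1/3) - 8*2^(1/3)/(16 + 243*sqrt(2) + sqrt(-256 + (16 + 243*sqrt(2))^2))^(1/3) + 8)/36)*sin(2^(1/3)*sqrt(3)*c*(-2^(1/3)*(16 + 243*sqrt(2) + sqrt(-256 + (16 + 243*sqrt(2))^2))^(1/3) + 8/(16 + 243*sqrt(2) + sqrt(-256 + (16 + 243*sqrt(2))^2))^(1/3))/36) + C3*exp(c*(-2^(2/3)*(16 + 243*sqrt(2) + sqrt(-256 + (16 + 243*sqrt(2))^2))^(1/3) - 8*2^(1/3)/(16 + 243*sqrt(2) + sqrt(-256 + (16 + 243*sqrt(2))^2))^(1/3) + 8)/36)*cos(2^(1/3)*sqrt(3)*c*(-2^(1/3)*(16 + 243*sqrt(2) + sqrt(-256 + (16 + 243*sqrt(2))^2))^(1/3) + 8/(16 + 243*sqrt(2) + sqrt(-256 + (16 + 243*sqrt(2))^2))^(1/3))/36) + C4*exp(c*(8*2^(1/3)/(16 + 243*sqrt(2) + sqrt(-256 + (16 + 243*sqrt(2))^2))^(1/3) + 4 + 2^(2/3)*(16 + 243*sqrt(2) + sqrt(-256 + (16 + 243*sqrt(2))^2))^(1/3))/18) - sqrt(2)*c^2
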